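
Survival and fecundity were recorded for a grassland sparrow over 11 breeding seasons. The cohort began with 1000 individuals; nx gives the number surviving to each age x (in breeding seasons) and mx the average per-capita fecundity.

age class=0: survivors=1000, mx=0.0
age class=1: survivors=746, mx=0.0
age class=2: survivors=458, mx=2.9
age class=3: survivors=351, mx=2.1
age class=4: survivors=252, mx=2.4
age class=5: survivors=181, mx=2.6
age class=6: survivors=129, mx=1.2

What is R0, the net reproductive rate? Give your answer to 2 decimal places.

lx = nx/n0 = nx/1000: 1, 0.746, 0.458, 0.351, 0.252, 0.181, 0.129
lx·mx by age: 0, 0, 1.3282, 0.7371, 0.6048, 0.4706, 0.1548
R0 = Σ lx·mx = 3.2955 → 3.30

3.30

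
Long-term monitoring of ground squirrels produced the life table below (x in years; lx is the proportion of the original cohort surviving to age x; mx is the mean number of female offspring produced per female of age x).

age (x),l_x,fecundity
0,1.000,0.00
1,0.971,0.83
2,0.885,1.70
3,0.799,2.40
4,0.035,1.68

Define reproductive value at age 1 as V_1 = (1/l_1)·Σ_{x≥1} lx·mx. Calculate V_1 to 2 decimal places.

lx·mx for x ≥ 1: 0.80593, 1.5045, 1.9176, 0.0588 → sum = 4.28683
V_1 = 4.28683 / l_1 = 4.28683 / 0.971 = 4.414861… → 4.41

4.41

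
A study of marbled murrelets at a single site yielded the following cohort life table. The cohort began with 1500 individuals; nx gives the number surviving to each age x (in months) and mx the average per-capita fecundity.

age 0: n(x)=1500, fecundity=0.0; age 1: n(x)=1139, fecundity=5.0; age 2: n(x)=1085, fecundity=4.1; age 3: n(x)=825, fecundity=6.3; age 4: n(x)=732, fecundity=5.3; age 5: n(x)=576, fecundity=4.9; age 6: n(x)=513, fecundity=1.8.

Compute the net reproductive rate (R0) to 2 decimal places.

15.31

lx = nx/n0 = nx/1500: 1, 0.75933…, 0.72333…, 0.55, 0.488, 0.384, 0.342
lx·mx by age: 0, 3.796667…, 2.965667…, 3.465, 2.5864, 1.8816, 0.6156
R0 = Σ lx·mx = 15.310933… → 15.31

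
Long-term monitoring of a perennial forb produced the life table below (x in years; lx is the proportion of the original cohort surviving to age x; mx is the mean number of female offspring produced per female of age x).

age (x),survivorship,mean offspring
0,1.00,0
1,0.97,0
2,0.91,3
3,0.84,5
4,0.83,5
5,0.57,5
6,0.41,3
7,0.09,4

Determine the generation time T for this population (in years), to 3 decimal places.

3.789

lx·mx: 0, 0, 2.73, 4.2, 4.15, 2.85, 1.23, 0.36 → R0 = 15.52
x·lx·mx: 0, 0, 5.46, 12.6, 16.6, 14.25, 7.38, 2.52 → Σ = 58.81
T = 58.81 / 15.52 = 3.789304… → 3.789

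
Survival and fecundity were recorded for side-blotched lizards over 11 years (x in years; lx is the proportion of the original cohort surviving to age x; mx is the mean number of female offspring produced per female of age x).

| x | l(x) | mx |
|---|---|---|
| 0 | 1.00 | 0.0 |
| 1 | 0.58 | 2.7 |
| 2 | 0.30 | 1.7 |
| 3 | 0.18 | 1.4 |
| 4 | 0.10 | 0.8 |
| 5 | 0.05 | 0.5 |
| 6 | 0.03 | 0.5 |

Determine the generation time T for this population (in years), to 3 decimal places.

lx·mx: 0, 1.566, 0.51, 0.252, 0.08, 0.025, 0.015 → R0 = 2.448
x·lx·mx: 0, 1.566, 1.02, 0.756, 0.32, 0.125, 0.09 → Σ = 3.877
T = 3.877 / 2.448 = 1.583742… → 1.584

1.584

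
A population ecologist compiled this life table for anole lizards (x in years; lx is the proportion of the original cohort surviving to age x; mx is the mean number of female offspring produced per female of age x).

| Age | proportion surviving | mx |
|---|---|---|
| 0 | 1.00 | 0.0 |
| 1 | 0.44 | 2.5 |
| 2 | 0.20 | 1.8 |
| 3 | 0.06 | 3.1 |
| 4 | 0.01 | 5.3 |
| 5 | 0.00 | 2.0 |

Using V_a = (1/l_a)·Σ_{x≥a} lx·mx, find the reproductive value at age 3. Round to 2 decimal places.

lx·mx for x ≥ 3: 0.186, 0.053, 0 → sum = 0.239
V_3 = 0.239 / l_3 = 0.239 / 0.06 = 3.983333… → 3.98

3.98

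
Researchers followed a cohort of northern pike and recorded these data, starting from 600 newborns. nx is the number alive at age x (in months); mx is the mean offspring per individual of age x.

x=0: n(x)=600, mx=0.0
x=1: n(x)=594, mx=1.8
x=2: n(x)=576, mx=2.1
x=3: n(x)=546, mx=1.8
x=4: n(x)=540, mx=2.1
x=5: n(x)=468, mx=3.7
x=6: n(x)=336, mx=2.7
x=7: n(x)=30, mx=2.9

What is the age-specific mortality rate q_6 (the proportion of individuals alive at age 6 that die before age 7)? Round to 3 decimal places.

lx = nx/n0 = nx/600: 1, 0.99, 0.96, 0.91, 0.9, 0.78, 0.56, 0.05
q_6 = (l_6 − l_7) / l_6 = (0.56 − 0.05) / 0.56
     = 0.51 / 0.56 = 0.910714… → 0.911

0.911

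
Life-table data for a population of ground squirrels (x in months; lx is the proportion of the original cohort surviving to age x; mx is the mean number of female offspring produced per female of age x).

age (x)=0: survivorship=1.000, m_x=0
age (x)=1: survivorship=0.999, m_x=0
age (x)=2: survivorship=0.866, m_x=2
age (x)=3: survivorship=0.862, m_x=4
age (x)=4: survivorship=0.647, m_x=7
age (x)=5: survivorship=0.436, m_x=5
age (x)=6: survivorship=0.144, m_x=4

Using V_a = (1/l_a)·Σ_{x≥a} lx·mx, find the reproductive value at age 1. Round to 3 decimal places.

lx·mx for x ≥ 1: 0, 1.732, 3.448, 4.529, 2.18, 0.576 → sum = 12.465
V_1 = 12.465 / l_1 = 12.465 / 0.999 = 12.477477… → 12.477

12.477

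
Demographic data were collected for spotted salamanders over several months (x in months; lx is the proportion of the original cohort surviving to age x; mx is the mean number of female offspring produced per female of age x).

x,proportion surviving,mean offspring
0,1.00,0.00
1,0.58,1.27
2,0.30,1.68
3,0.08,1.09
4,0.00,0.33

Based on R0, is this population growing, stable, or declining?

R0 = Σ lx·mx = 0 + 0.7366 + 0.504 + 0.0872 + 0 = 1.3278
R0 > 1, so the population is growing.

growing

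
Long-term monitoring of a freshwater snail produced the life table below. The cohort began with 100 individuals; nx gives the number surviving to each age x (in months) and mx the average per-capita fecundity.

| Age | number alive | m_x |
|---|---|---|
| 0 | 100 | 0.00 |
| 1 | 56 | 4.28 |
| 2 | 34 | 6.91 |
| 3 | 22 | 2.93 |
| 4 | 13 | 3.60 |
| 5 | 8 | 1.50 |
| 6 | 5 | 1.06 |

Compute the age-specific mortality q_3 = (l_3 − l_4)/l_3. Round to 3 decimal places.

0.409

lx = nx/n0 = nx/100: 1, 0.56, 0.34, 0.22, 0.13, 0.08, 0.05
q_3 = (l_3 − l_4) / l_3 = (0.22 − 0.13) / 0.22
     = 0.09 / 0.22 = 0.409091… → 0.409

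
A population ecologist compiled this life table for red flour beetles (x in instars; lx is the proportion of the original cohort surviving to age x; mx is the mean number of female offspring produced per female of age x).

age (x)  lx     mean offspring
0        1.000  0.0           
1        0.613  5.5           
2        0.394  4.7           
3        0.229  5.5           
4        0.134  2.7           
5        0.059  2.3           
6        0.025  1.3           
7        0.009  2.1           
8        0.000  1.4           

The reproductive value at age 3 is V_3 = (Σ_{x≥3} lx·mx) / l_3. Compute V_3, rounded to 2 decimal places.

7.90

lx·mx for x ≥ 3: 1.2595, 0.3618, 0.1357, 0.0325, 0.0189, 0 → sum = 1.8084
V_3 = 1.8084 / l_3 = 1.8084 / 0.229 = 7.896943… → 7.90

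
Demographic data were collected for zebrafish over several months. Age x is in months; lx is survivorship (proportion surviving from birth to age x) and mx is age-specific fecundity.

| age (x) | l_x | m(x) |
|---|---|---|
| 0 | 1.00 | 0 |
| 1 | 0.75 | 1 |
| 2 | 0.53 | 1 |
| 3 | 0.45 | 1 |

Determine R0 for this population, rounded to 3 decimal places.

lx·mx by age: 0, 0.75, 0.53, 0.45
R0 = Σ lx·mx = 1.73 → 1.730

1.730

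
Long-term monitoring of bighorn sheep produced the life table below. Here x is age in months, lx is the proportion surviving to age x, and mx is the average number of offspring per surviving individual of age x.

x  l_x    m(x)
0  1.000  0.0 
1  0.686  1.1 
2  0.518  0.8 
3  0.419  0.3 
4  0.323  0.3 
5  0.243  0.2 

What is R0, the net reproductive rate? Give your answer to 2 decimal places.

1.44

lx·mx by age: 0, 0.7546, 0.4144, 0.1257, 0.0969, 0.0486
R0 = Σ lx·mx = 1.4402 → 1.44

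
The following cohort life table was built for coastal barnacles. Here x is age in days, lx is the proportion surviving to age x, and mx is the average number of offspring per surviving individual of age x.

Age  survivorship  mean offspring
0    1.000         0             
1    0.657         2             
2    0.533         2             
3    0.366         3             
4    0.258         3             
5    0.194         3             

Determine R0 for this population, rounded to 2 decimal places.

lx·mx by age: 0, 1.314, 1.066, 1.098, 0.774, 0.582
R0 = Σ lx·mx = 4.834 → 4.83

4.83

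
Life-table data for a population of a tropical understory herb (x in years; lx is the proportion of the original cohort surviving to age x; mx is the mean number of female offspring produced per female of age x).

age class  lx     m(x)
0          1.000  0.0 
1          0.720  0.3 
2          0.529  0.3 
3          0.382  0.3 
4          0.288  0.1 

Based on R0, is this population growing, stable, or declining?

R0 = Σ lx·mx = 0 + 0.216 + 0.1587 + 0.1146 + 0.0288 = 0.5181
R0 < 1, so the population is declining.

declining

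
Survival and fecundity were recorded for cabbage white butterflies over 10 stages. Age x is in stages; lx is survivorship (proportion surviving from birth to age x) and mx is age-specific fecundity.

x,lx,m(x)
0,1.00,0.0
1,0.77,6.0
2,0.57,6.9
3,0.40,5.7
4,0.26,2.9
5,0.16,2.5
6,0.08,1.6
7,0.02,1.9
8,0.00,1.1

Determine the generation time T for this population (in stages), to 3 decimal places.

lx·mx: 0, 4.62, 3.933, 2.28, 0.754, 0.4, 0.128, 0.038, 0 → R0 = 12.153
x·lx·mx: 0, 4.62, 7.866, 6.84, 3.016, 2, 0.768, 0.266, 0 → Σ = 25.376
T = 25.376 / 12.153 = 2.088044… → 2.088

2.088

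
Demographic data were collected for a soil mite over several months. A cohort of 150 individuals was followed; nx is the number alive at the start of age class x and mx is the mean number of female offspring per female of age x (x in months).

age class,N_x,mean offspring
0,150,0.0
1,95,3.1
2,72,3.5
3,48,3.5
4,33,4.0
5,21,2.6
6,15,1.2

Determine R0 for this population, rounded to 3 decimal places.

6.127

lx = nx/n0 = nx/150: 1, 0.63333…, 0.48, 0.32, 0.22, 0.14, 0.1
lx·mx by age: 0, 1.963333…, 1.68, 1.12, 0.88, 0.364, 0.12
R0 = Σ lx·mx = 6.127333… → 6.127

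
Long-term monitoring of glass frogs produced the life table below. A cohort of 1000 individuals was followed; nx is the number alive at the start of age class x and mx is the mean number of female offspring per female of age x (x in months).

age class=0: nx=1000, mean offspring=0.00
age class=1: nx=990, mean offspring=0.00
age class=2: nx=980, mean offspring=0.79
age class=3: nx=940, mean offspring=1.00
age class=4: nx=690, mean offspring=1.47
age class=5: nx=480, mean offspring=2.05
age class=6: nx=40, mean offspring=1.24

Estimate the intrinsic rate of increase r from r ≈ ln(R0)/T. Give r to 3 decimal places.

lx = nx/n0 = nx/1000: 1, 0.99, 0.98, 0.94, 0.69, 0.48, 0.04
R0 = Σ lx·mx = 0 + 0 + 0.7742 + 0.94 + 1.0143 + 0.984 + 0.0496 = 3.7621
Σ x·lx·mx = 13.6432; T = 13.6432/3.7621 = 3.62649…
r ≈ ln(R0)/T = ln(3.7621)/3.62649… = 0.36536… → 0.365

0.365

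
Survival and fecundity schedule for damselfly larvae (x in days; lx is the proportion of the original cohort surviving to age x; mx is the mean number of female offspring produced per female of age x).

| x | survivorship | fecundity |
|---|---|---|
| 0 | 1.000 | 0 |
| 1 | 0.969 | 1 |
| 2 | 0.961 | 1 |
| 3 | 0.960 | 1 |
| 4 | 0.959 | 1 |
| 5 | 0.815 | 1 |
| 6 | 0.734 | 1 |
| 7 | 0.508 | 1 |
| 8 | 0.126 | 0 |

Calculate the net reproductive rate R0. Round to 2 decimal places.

5.91

lx·mx by age: 0, 0.969, 0.961, 0.96, 0.959, 0.815, 0.734, 0.508, 0
R0 = Σ lx·mx = 5.906 → 5.91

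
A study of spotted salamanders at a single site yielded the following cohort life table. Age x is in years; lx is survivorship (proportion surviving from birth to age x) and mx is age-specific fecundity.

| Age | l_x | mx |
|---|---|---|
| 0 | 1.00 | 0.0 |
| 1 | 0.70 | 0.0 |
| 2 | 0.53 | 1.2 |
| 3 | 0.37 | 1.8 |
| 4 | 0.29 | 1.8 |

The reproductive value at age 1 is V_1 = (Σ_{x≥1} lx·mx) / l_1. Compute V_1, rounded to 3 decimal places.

2.606

lx·mx for x ≥ 1: 0, 0.636, 0.666, 0.522 → sum = 1.824
V_1 = 1.824 / l_1 = 1.824 / 0.7 = 2.605714… → 2.606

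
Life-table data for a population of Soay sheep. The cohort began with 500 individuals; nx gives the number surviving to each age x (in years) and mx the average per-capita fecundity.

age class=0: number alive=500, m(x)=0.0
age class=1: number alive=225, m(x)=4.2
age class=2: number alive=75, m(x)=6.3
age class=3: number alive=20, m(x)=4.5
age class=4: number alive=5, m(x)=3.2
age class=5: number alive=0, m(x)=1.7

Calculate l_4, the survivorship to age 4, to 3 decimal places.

0.010

l_4 = n_4/n_0 = 5/500 = 0.01 → 0.010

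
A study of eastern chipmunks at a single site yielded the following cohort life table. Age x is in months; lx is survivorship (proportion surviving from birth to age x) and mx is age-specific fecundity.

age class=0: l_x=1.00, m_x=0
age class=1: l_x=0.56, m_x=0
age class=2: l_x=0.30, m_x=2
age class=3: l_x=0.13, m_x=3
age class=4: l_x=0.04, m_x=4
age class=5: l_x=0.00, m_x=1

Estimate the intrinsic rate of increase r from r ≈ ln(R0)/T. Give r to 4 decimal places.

R0 = Σ lx·mx = 0 + 0 + 0.6 + 0.39 + 0.16 + 0 = 1.15
Σ x·lx·mx = 3.01; T = 3.01/1.15 = 2.61739…
r ≈ ln(R0)/T = ln(1.15)/2.61739… = 0.053397… → 0.0534

0.0534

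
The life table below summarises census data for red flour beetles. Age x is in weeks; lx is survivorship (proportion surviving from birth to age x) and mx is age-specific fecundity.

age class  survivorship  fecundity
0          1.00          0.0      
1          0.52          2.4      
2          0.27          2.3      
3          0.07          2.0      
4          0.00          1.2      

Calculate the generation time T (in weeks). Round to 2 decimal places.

1.45

lx·mx: 0, 1.248, 0.621, 0.14, 0 → R0 = 2.009
x·lx·mx: 0, 1.248, 1.242, 0.42, 0 → Σ = 2.91
T = 2.91 / 2.009 = 1.448482… → 1.45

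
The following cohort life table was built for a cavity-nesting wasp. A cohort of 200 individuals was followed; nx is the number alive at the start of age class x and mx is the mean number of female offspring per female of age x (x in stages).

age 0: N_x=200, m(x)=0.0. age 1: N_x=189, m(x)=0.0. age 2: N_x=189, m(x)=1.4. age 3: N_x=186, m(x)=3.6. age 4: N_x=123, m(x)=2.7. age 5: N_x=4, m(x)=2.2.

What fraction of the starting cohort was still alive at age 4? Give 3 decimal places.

l_4 = n_4/n_0 = 123/200 = 0.615 → 0.615

0.615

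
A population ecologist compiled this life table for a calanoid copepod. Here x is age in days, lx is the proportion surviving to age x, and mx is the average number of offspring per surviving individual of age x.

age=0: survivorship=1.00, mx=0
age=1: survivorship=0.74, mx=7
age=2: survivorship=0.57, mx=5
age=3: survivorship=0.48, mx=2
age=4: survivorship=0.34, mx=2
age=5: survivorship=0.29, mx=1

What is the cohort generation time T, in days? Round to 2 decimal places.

lx·mx: 0, 5.18, 2.85, 0.96, 0.68, 0.29 → R0 = 9.96
x·lx·mx: 0, 5.18, 5.7, 2.88, 2.72, 1.45 → Σ = 17.93
T = 17.93 / 9.96 = 1.800201… → 1.80

1.80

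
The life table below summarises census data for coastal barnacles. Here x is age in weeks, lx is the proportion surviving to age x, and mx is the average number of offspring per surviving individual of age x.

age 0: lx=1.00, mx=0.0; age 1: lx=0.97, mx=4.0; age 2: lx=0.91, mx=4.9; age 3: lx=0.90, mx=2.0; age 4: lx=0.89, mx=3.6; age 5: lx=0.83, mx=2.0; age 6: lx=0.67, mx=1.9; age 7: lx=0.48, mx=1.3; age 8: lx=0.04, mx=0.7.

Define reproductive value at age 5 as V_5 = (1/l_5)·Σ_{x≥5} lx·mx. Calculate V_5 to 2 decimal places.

lx·mx for x ≥ 5: 1.66, 1.273, 0.624, 0.028 → sum = 3.585
V_5 = 3.585 / l_5 = 3.585 / 0.83 = 4.319277… → 4.32

4.32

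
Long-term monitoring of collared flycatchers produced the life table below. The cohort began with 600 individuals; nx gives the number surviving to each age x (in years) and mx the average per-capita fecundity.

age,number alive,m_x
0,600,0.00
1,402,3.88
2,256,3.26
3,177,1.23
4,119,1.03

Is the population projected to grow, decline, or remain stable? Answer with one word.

lx = nx/n0 = nx/600: 1, 0.67, 0.42667…, 0.295, 0.19833…
R0 = Σ lx·mx = 0 + 2.5996 + 1.390933… + 0.36285 + 0.204283… = 4.557667…
R0 > 1, so the population is growing.

growing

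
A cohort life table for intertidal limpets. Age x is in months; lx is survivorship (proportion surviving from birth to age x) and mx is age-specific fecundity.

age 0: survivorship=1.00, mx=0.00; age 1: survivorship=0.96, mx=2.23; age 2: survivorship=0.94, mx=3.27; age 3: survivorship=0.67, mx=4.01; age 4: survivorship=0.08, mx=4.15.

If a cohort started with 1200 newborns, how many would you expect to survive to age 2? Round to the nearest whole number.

1128

Expected survivors = N0 · l_2 = 1200 × 0.94 = 1128 → 1128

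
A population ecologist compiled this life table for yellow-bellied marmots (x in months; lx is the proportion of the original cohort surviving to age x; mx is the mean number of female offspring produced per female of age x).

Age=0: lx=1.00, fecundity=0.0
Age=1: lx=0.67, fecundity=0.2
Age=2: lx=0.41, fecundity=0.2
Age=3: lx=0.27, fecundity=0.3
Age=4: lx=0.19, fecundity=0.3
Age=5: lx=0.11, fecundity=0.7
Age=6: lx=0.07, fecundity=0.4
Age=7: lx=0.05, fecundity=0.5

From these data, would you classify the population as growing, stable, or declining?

declining

R0 = Σ lx·mx = 0 + 0.134 + 0.082 + 0.081 + 0.057 + 0.077 + 0.028 + 0.025 = 0.484
R0 < 1, so the population is declining.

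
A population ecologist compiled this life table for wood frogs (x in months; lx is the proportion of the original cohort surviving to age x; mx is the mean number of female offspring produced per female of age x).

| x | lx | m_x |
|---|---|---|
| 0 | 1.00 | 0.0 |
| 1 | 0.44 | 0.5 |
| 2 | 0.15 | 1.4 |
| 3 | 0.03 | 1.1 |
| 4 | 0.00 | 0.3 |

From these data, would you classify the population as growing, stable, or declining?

declining

R0 = Σ lx·mx = 0 + 0.22 + 0.21 + 0.033 + 0 = 0.463
R0 < 1, so the population is declining.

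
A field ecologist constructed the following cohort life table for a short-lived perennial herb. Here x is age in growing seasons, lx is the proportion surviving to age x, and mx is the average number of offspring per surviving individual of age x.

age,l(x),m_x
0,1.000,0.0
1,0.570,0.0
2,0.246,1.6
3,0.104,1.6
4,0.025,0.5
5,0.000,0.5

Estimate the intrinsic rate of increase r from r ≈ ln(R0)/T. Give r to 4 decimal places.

R0 = Σ lx·mx = 0 + 0 + 0.3936 + 0.1664 + 0.0125 + 0 = 0.5725
Σ x·lx·mx = 1.3364; T = 1.3364/0.5725 = 2.33432…
r ≈ ln(R0)/T = ln(0.5725)/2.33432… = -0.238931… → -0.2389

-0.2389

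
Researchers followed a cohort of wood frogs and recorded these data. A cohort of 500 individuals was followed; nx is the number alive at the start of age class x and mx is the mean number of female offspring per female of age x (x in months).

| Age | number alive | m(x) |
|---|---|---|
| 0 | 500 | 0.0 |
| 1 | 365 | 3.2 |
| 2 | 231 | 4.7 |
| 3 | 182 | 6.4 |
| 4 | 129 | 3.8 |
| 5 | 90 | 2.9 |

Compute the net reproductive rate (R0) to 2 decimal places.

8.34

lx = nx/n0 = nx/500: 1, 0.73, 0.462, 0.364, 0.258, 0.18
lx·mx by age: 0, 2.336, 2.1714, 2.3296, 0.9804, 0.522
R0 = Σ lx·mx = 8.3394 → 8.34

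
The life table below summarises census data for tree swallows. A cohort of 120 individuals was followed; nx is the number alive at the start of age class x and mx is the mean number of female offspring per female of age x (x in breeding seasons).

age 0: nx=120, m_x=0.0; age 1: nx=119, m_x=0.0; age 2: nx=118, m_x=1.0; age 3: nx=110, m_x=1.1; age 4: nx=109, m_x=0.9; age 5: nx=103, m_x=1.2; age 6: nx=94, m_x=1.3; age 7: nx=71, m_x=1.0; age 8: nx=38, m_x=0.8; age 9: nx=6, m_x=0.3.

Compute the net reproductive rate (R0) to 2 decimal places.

5.72

lx = nx/n0 = nx/120: 1, 0.99167…, 0.98333…, 0.91667…, 0.90833…, 0.85833…, 0.78333…, 0.59167…, 0.31667…, 0.05
lx·mx by age: 0, 0, 0.983333…, 1.008333…, 0.8175…, 1.03…, 1.018333…, 0.591667…, 0.253333…, 0.015
R0 = Σ lx·mx = 5.7175… → 5.72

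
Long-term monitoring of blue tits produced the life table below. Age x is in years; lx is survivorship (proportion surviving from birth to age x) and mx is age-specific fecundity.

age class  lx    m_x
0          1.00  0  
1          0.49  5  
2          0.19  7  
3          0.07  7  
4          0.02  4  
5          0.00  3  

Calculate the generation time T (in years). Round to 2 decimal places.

1.59

lx·mx: 0, 2.45, 1.33, 0.49, 0.08, 0 → R0 = 4.35
x·lx·mx: 0, 2.45, 2.66, 1.47, 0.32, 0 → Σ = 6.9
T = 6.9 / 4.35 = 1.586207… → 1.59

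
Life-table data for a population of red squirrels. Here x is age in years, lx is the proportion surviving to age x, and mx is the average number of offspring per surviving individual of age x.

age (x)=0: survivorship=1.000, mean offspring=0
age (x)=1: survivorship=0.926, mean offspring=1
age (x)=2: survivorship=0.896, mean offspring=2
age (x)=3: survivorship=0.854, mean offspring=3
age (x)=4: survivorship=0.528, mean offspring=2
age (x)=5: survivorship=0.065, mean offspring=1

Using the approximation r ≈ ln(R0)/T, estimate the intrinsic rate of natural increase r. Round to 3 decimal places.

R0 = Σ lx·mx = 0 + 0.926 + 1.792 + 2.562 + 1.056 + 0.065 = 6.401
Σ x·lx·mx = 16.745; T = 16.745/6.401 = 2.616…
r ≈ ln(R0)/T = ln(6.401)/2.616… = 0.70965… → 0.710

0.710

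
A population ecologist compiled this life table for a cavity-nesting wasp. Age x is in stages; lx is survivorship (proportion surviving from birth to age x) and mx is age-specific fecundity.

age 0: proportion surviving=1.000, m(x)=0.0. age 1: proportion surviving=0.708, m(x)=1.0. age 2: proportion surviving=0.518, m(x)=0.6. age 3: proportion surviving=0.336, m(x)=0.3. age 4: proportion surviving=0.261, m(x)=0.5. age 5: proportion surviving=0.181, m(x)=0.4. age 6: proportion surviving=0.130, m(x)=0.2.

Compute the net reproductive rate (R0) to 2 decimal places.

lx·mx by age: 0, 0.708, 0.3108, 0.1008, 0.1305, 0.0724, 0.026
R0 = Σ lx·mx = 1.3485 → 1.35

1.35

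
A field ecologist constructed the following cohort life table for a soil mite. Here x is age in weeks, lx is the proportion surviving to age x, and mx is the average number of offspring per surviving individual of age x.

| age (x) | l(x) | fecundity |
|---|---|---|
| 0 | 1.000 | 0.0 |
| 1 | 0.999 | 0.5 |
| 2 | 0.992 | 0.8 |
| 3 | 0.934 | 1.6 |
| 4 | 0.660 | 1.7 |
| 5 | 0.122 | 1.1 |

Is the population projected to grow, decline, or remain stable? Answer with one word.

growing

R0 = Σ lx·mx = 0 + 0.4995 + 0.7936 + 1.4944 + 1.122 + 0.1342 = 4.0437
R0 > 1, so the population is growing.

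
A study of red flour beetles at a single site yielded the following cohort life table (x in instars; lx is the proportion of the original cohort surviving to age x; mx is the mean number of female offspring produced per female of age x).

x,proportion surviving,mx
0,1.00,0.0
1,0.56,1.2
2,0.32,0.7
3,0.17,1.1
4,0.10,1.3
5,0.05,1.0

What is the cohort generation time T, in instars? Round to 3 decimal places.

1.941

lx·mx: 0, 0.672, 0.224, 0.187, 0.13, 0.05 → R0 = 1.263
x·lx·mx: 0, 0.672, 0.448, 0.561, 0.52, 0.25 → Σ = 2.451
T = 2.451 / 1.263 = 1.940618… → 1.941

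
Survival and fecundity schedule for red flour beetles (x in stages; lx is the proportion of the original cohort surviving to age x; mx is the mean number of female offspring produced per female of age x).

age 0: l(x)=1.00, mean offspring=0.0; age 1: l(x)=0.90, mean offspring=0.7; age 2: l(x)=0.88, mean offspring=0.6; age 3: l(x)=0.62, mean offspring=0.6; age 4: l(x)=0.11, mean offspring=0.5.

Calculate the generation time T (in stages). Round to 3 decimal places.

1.907

lx·mx: 0, 0.63, 0.528, 0.372, 0.055 → R0 = 1.585
x·lx·mx: 0, 0.63, 1.056, 1.116, 0.22 → Σ = 3.022
T = 3.022 / 1.585 = 1.906625… → 1.907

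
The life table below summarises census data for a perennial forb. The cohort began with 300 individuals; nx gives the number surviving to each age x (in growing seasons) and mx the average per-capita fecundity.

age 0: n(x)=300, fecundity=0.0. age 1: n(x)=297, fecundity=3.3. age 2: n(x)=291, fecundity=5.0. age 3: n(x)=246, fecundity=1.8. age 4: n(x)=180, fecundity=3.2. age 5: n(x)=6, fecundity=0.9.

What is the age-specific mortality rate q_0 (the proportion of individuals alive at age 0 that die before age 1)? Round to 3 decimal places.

0.010

lx = nx/n0 = nx/300: 1, 0.99, 0.97, 0.82, 0.6, 0.02
q_0 = (l_0 − l_1) / l_0 = (1 − 0.99) / 1
     = 0.01 / 1 = 0.01 → 0.010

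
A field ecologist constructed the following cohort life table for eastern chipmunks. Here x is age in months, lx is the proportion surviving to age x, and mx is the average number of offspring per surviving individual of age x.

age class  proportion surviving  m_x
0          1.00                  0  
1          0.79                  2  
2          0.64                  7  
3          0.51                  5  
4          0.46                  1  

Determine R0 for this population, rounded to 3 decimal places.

9.070

lx·mx by age: 0, 1.58, 4.48, 2.55, 0.46
R0 = Σ lx·mx = 9.07 → 9.070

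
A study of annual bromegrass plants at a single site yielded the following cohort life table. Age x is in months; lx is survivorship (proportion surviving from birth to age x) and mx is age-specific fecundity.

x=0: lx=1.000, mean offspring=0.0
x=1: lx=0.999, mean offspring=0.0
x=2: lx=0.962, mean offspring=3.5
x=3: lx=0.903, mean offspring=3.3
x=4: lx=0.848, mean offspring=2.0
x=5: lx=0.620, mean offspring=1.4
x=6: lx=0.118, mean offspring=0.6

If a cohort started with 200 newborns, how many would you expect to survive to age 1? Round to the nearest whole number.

Expected survivors = N0 · l_1 = 200 × 0.999 = 199.8 → 200

200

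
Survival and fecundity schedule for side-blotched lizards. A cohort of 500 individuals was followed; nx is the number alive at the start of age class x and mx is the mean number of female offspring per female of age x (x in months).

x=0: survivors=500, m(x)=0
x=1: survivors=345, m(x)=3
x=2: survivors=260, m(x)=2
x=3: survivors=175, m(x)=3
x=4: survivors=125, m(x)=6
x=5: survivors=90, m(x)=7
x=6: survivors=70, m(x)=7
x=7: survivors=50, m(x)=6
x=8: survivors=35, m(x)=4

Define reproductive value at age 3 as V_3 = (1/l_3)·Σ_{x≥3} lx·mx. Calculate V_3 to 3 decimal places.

lx = nx/n0 = nx/500: 1, 0.69, 0.52, 0.35, 0.25, 0.18, 0.14, 0.1, 0.07
lx·mx for x ≥ 3: 1.05, 1.5, 1.26, 0.98, 0.6, 0.28 → sum = 5.67
V_3 = 5.67 / l_3 = 5.67 / 0.35 = 16.2 → 16.200

16.200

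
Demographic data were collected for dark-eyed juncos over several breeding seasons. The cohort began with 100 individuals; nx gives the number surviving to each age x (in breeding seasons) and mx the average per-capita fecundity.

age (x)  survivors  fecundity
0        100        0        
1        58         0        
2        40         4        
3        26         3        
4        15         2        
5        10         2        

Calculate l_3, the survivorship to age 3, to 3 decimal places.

l_3 = n_3/n_0 = 26/100 = 0.26 → 0.260

0.260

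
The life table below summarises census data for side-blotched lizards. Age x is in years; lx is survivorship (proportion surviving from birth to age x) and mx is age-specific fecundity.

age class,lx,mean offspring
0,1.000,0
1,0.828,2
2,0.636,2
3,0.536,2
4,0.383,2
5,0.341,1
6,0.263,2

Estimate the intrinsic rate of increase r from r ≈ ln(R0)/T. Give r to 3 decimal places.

R0 = Σ lx·mx = 0 + 1.656 + 1.272 + 1.072 + 0.766 + 0.341 + 0.526 = 5.633
Σ x·lx·mx = 15.341; T = 15.341/5.633 = 2.72342…
r ≈ ln(R0)/T = ln(5.633)/2.72342… = 0.63473… → 0.635

0.635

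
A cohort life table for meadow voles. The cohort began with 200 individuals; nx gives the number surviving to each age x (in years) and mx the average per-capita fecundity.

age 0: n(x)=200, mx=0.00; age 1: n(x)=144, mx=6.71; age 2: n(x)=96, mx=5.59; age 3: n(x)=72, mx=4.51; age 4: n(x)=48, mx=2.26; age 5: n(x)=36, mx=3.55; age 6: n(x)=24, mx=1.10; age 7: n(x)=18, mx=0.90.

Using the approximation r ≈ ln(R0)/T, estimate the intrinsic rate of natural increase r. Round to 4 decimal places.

1.1379

lx = nx/n0 = nx/200: 1, 0.72, 0.48, 0.36, 0.24, 0.18, 0.12, 0.09
R0 = Σ lx·mx = 0 + 4.8312 + 2.6832 + 1.6236 + 0.5424 + 0.639 + 0.132 + 0.081 = 10.5324
Σ x·lx·mx = 21.792; T = 21.792/10.5324 = 2.06904…
r ≈ ln(R0)/T = ln(10.5324)/2.06904… = 1.137944… → 1.1379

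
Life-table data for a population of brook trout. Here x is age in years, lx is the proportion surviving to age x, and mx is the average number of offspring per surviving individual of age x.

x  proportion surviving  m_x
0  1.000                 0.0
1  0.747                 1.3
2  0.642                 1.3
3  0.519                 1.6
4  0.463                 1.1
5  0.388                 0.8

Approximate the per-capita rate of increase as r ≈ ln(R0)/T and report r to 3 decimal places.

R0 = Σ lx·mx = 0 + 0.9711 + 0.8346 + 0.8304 + 0.5093 + 0.3104 = 3.4558
Σ x·lx·mx = 8.7207; T = 8.7207/3.4558 = 2.5235…
r ≈ ln(R0)/T = ln(3.4558)/2.5235… = 0.4914… → 0.491

0.491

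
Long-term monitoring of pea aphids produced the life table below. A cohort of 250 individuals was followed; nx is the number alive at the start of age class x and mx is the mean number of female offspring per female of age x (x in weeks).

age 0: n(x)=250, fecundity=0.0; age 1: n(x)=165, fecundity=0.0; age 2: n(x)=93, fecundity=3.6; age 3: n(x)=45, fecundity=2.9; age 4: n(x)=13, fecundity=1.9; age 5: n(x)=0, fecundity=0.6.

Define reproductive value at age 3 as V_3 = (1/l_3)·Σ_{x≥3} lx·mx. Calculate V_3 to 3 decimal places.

3.449

lx = nx/n0 = nx/250: 1, 0.66, 0.372, 0.18, 0.052, 0
lx·mx for x ≥ 3: 0.522, 0.0988, 0 → sum = 0.6208
V_3 = 0.6208 / l_3 = 0.6208 / 0.18 = 3.448889… → 3.449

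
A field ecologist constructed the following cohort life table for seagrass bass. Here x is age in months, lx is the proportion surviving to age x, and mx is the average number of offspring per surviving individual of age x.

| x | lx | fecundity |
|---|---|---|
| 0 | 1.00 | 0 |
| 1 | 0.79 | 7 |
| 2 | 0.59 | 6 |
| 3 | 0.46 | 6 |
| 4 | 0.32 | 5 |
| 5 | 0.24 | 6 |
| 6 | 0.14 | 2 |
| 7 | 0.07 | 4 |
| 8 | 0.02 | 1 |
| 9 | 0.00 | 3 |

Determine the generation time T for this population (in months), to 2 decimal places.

lx·mx: 0, 5.53, 3.54, 2.76, 1.6, 1.44, 0.28, 0.28, 0.02, 0 → R0 = 15.45
x·lx·mx: 0, 5.53, 7.08, 8.28, 6.4, 7.2, 1.68, 1.96, 0.16, 0 → Σ = 38.29
T = 38.29 / 15.45 = 2.478317… → 2.48

2.48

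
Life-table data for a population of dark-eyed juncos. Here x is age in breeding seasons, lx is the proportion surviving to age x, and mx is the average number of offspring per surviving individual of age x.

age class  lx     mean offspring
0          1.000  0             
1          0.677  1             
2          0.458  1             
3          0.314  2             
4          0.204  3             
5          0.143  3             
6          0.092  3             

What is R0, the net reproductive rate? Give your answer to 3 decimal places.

3.080

lx·mx by age: 0, 0.677, 0.458, 0.628, 0.612, 0.429, 0.276
R0 = Σ lx·mx = 3.08 → 3.080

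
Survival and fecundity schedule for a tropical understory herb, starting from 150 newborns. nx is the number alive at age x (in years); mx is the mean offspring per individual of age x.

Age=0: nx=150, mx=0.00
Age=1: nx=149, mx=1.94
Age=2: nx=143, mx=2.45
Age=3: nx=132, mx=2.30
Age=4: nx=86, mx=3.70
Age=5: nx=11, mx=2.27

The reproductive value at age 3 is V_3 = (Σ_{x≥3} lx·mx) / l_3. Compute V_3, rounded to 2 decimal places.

lx = nx/n0 = nx/150: 1, 0.99333…, 0.95333…, 0.88, 0.57333…, 0.07333…
lx·mx for x ≥ 3: 2.024, 2.121333…, 0.166467… → sum = 4.3118…
V_3 = 4.3118… / l_3 = 4.3118… / 0.88 = 4.899773… → 4.90

4.90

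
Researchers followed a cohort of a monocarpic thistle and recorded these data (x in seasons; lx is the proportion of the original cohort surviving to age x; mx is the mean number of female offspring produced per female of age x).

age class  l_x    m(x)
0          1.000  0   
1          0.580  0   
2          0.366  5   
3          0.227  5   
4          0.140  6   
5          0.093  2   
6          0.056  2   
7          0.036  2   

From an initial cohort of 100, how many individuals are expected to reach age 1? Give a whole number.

Expected survivors = N0 · l_1 = 100 × 0.580 = 58 → 58

58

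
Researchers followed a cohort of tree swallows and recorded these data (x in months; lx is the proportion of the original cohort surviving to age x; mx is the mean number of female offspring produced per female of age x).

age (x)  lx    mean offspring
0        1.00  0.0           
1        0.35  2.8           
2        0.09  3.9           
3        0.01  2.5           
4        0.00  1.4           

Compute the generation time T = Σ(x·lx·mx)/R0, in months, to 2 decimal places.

1.30

lx·mx: 0, 0.98, 0.351, 0.025, 0 → R0 = 1.356
x·lx·mx: 0, 0.98, 0.702, 0.075, 0 → Σ = 1.757
T = 1.757 / 1.356 = 1.295723… → 1.30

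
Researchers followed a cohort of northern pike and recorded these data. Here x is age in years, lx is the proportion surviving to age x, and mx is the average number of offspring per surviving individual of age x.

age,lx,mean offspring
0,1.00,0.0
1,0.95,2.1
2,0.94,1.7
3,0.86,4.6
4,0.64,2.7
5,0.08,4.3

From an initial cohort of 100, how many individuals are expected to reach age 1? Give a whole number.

95

Expected survivors = N0 · l_1 = 100 × 0.95 = 95 → 95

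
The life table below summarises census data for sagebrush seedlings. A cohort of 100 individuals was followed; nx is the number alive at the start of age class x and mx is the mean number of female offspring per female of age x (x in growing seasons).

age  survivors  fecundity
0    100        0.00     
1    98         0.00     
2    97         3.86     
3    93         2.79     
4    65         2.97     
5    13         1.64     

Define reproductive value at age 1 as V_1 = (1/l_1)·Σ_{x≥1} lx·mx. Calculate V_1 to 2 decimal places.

8.66

lx = nx/n0 = nx/100: 1, 0.98, 0.97, 0.93, 0.65, 0.13
lx·mx for x ≥ 1: 0, 3.7442, 2.5947, 1.9305, 0.2132 → sum = 8.4826
V_1 = 8.4826 / l_1 = 8.4826 / 0.98 = 8.655714… → 8.66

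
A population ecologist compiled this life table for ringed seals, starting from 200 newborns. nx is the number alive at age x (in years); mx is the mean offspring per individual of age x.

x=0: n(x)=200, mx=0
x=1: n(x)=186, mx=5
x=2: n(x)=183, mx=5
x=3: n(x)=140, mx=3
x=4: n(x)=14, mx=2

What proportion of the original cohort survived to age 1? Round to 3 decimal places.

l_1 = n_1/n_0 = 186/200 = 0.93 → 0.930

0.930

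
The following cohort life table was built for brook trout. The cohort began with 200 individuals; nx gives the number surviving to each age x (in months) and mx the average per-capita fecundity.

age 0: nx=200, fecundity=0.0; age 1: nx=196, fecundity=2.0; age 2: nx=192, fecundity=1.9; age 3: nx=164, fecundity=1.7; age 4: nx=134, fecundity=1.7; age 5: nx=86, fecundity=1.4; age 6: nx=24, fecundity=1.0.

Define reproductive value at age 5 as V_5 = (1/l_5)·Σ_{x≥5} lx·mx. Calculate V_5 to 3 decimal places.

1.679

lx = nx/n0 = nx/200: 1, 0.98, 0.96, 0.82, 0.67, 0.43, 0.12
lx·mx for x ≥ 5: 0.602, 0.12 → sum = 0.722
V_5 = 0.722 / l_5 = 0.722 / 0.43 = 1.67907… → 1.679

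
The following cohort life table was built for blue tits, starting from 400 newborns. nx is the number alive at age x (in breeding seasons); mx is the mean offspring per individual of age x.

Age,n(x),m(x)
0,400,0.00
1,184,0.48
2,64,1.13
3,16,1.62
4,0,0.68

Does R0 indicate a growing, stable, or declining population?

lx = nx/n0 = nx/400: 1, 0.46, 0.16, 0.04, 0
R0 = Σ lx·mx = 0 + 0.2208 + 0.1808 + 0.0648 + 0 = 0.4664
R0 < 1, so the population is declining.

declining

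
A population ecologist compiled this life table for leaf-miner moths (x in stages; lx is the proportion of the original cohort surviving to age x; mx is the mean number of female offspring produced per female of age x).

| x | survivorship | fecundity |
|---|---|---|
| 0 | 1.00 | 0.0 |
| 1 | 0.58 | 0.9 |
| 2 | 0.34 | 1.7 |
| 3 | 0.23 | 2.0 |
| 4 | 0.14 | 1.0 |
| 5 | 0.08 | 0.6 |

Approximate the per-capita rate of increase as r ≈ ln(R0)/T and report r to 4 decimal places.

R0 = Σ lx·mx = 0 + 0.522 + 0.578 + 0.46 + 0.14 + 0.048 = 1.748
Σ x·lx·mx = 3.858; T = 3.858/1.748 = 2.20709…
r ≈ ln(R0)/T = ln(1.748)/2.20709… = 0.253035… → 0.2530

0.2530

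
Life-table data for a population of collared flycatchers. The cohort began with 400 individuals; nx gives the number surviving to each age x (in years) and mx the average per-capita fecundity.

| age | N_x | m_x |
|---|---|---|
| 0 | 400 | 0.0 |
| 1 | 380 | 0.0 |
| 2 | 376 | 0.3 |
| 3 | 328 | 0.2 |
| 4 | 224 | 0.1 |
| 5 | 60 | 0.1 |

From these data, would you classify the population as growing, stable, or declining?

lx = nx/n0 = nx/400: 1, 0.95, 0.94, 0.82, 0.56, 0.15
R0 = Σ lx·mx = 0 + 0 + 0.282 + 0.164 + 0.056 + 0.015 = 0.517
R0 < 1, so the population is declining.

declining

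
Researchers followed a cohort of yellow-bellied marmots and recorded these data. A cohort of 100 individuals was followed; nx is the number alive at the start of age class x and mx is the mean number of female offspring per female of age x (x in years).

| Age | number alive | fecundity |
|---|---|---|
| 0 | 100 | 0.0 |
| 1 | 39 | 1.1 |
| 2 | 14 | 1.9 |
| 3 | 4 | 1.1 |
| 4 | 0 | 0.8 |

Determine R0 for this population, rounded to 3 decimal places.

0.739

lx = nx/n0 = nx/100: 1, 0.39, 0.14, 0.04, 0
lx·mx by age: 0, 0.429, 0.266, 0.044, 0
R0 = Σ lx·mx = 0.739 → 0.739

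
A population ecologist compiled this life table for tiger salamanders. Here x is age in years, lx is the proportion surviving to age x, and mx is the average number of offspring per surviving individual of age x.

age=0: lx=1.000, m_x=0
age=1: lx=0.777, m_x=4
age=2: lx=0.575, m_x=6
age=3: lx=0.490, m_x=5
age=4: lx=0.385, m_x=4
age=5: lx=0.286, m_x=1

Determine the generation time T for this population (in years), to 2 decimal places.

lx·mx: 0, 3.108, 3.45, 2.45, 1.54, 0.286 → R0 = 10.834
x·lx·mx: 0, 3.108, 6.9, 7.35, 6.16, 1.43 → Σ = 24.948
T = 24.948 / 10.834 = 2.302751… → 2.30

2.30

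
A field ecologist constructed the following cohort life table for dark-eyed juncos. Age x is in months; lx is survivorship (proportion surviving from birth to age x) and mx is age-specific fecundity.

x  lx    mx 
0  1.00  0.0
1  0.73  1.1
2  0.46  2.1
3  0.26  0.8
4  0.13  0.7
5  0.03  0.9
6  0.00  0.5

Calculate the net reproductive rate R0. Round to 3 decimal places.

2.095

lx·mx by age: 0, 0.803, 0.966, 0.208, 0.091, 0.027, 0
R0 = Σ lx·mx = 2.095 → 2.095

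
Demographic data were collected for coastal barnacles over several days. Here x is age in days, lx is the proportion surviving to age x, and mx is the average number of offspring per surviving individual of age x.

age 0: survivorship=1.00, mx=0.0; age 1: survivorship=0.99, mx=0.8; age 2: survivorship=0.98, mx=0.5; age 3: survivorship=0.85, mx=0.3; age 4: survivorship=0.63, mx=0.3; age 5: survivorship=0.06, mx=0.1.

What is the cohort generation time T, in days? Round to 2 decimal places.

lx·mx: 0, 0.792, 0.49, 0.255, 0.189, 0.006 → R0 = 1.732
x·lx·mx: 0, 0.792, 0.98, 0.765, 0.756, 0.03 → Σ = 3.323
T = 3.323 / 1.732 = 1.918591… → 1.92

1.92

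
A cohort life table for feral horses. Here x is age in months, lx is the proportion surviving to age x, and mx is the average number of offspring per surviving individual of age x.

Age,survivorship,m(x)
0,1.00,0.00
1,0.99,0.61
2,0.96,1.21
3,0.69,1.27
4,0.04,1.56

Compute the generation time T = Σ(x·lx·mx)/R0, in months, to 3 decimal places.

2.147

lx·mx: 0, 0.6039, 1.1616, 0.8763, 0.0624 → R0 = 2.7042
x·lx·mx: 0, 0.6039, 2.3232, 2.6289, 0.2496 → Σ = 5.8056
T = 5.8056 / 2.7042 = 2.146883… → 2.147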